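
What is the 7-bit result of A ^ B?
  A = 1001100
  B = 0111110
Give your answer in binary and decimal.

Apply ^ to each column (1 where bits differ):
  1001100
^ 0111110
---------
  1110010

Answer: 1110010 (114)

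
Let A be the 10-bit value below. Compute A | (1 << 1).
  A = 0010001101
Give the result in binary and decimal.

Mask = 1 << 1 = 0000000010
Bit 1 of A is 0, so OR-ing with the mask flips it to 1.
  0010001101
| 0000000010
------------
  0010001111

Answer: 0010001111 (143)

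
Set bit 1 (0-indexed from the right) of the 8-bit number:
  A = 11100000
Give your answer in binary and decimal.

Mask = 1 << 1 = 00000010
Bit 1 of A is 0, so OR-ing with the mask flips it to 1.
  11100000
| 00000010
----------
  11100010

Answer: 11100010 (226)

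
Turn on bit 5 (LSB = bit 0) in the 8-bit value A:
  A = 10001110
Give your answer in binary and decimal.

Mask = 1 << 5 = 00100000
Bit 5 of A is 0, so OR-ing with the mask flips it to 1.
  10001110
| 00100000
----------
  10101110

Answer: 10101110 (174)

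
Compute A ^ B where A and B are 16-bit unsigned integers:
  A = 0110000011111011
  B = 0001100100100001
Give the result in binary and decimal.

Apply ^ to each column (1 where bits differ):
  0110000011111011
^ 0001100100100001
------------------
  0111100111011010

Answer: 0111100111011010 (31194)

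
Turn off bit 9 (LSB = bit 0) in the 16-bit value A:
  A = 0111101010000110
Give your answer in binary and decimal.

Mask = ~(1 << 9) = 1111110111111111
Bit 9 of A is 1, so AND-ing with the mask clears it to 0.
  0111101010000110
& 1111110111111111
------------------
  0111100010000110

Answer: 0111100010000110 (30854)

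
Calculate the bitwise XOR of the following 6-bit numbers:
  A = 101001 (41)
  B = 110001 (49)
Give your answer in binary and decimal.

Apply ^ to each column (1 where bits differ):
  101001
^ 110001
--------
  011000

Answer: 011000 (24)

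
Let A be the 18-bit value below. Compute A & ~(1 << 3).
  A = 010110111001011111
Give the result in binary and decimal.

Mask = ~(1 << 3) = 111111111111110111
Bit 3 of A is 1, so AND-ing with the mask clears it to 0.
  010110111001011111
& 111111111111110111
--------------------
  010110111001010111

Answer: 010110111001010111 (93783)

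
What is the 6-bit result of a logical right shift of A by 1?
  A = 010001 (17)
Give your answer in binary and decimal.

Logical shift right by 1: drop the bottom 1 bit(s), prepend 1 zero(s) on the left.
  010001  ->  keep [01000], discard [1], prepend 0
= 001000

Answer: 001000 (8)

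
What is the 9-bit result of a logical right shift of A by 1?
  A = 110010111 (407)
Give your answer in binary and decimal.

Logical shift right by 1: drop the bottom 1 bit(s), prepend 1 zero(s) on the left.
  110010111  ->  keep [11001011], discard [1], prepend 0
= 011001011

Answer: 011001011 (203)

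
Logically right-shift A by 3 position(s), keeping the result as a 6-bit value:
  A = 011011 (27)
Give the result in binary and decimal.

Logical shift right by 3: drop the bottom 3 bit(s), prepend 3 zero(s) on the left.
  011011  ->  keep [011], discard [011], prepend 000
= 000011

Answer: 000011 (3)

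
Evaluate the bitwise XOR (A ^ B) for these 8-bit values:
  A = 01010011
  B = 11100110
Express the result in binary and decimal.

Apply ^ to each column (1 where bits differ):
  01010011
^ 11100110
----------
  10110101

Answer: 10110101 (181)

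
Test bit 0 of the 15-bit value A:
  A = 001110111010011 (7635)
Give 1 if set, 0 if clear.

Bit 0 is the 1st from the right.
  001110111010011
                ^
That bit is 1.

Answer: 1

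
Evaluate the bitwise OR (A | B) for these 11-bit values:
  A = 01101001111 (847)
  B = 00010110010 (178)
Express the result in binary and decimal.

Apply | to each column (1 where either bit is 1):
  01101001111
| 00010110010
-------------
  01111111111

Answer: 01111111111 (1023)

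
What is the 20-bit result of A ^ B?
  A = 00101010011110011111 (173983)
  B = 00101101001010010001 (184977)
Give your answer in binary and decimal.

Apply ^ to each column (1 where bits differ):
  00101010011110011111
^ 00101101001010010001
----------------------
  00000111010100001110

Answer: 00000111010100001110 (29966)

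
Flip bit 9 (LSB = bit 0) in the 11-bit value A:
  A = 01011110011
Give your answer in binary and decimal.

Mask = 1 << 9 = 01000000000
Bit 9 of A is 1; XOR with the mask flips it to 0.
  01011110011
^ 01000000000
-------------
  00011110011

Answer: 00011110011 (243)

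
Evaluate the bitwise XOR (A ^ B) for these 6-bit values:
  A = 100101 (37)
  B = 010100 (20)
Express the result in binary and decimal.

Apply ^ to each column (1 where bits differ):
  100101
^ 010100
--------
  110001

Answer: 110001 (49)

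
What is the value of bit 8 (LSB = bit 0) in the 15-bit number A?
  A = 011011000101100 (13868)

Bit 8 is the 9th from the right.
  011011000101100
        ^
That bit is 0.

Answer: 0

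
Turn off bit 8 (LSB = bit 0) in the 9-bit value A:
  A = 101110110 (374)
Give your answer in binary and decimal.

Mask = ~(1 << 8) = 011111111
Bit 8 of A is 1, so AND-ing with the mask clears it to 0.
  101110110
& 011111111
-----------
  001110110

Answer: 001110110 (118)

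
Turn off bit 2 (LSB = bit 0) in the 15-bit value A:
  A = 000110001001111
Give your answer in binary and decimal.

Mask = ~(1 << 2) = 111111111111011
Bit 2 of A is 1, so AND-ing with the mask clears it to 0.
  000110001001111
& 111111111111011
-----------------
  000110001001011

Answer: 000110001001011 (3147)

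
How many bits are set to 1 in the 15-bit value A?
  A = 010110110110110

010110110110110
1-bits at positions (from bit 0 = LSB): 1, 2, 4, 5, 7, 8, 10, 11, 13
Count = 9

Answer: 9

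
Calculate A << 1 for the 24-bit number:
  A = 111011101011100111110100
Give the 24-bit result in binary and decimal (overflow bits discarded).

Shift left by 1: drop the top 1 bit(s), append 1 zero(s) on the right.
  111011101011100111110100  ->  discard [1], keep [11011101011100111110100], append 0
= 110111010111001111101000

Answer: 110111010111001111101000 (14513128)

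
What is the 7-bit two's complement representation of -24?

1. Binary of +24:  0011000
2. Invert bits:     1100111
3. Add 1:           1101000

Answer: 1101000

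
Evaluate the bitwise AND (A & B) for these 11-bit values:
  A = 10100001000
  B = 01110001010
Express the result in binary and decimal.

Apply & to each column (1 only where both bits are 1):
  10100001000
& 01110001010
-------------
  00100001000

Answer: 00100001000 (264)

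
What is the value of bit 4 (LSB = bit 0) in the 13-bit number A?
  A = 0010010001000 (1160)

Bit 4 is the 5th from the right.
  0010010001000
          ^
That bit is 0.

Answer: 0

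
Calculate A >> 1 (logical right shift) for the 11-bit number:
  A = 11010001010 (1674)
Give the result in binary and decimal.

Logical shift right by 1: drop the bottom 1 bit(s), prepend 1 zero(s) on the left.
  11010001010  ->  keep [1101000101], discard [0], prepend 0
= 01101000101

Answer: 01101000101 (837)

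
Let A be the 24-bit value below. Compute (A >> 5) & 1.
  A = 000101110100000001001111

Bit 5 is the 6th from the right.
  000101110100000001001111
                    ^
That bit is 0.

Answer: 0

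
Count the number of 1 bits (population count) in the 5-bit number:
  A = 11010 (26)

11010
1-bits at positions (from bit 0 = LSB): 1, 3, 4
Count = 3

Answer: 3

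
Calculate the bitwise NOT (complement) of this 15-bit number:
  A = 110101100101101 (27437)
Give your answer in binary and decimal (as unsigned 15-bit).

Flip each bit (0->1, 1->0):
  110101100101101
  001010011010010

Answer: 001010011010010 (5330)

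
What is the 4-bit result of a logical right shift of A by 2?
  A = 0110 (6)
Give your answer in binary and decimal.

Logical shift right by 2: drop the bottom 2 bit(s), prepend 2 zero(s) on the left.
  0110  ->  keep [01], discard [10], prepend 00
= 0001

Answer: 0001 (1)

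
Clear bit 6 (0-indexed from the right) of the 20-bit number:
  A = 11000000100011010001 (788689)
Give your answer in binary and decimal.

Mask = ~(1 << 6) = 11111111111110111111
Bit 6 of A is 1, so AND-ing with the mask clears it to 0.
  11000000100011010001
& 11111111111110111111
----------------------
  11000000100010010001

Answer: 11000000100010010001 (788625)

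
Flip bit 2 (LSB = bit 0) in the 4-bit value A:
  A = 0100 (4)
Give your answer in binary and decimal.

Mask = 1 << 2 = 0100
Bit 2 of A is 1; XOR with the mask flips it to 0.
  0100
^ 0100
------
  0000

Answer: 0000 (0)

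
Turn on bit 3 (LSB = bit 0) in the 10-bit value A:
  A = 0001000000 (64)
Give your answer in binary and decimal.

Mask = 1 << 3 = 0000001000
Bit 3 of A is 0, so OR-ing with the mask flips it to 1.
  0001000000
| 0000001000
------------
  0001001000

Answer: 0001001000 (72)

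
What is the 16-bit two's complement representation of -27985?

1. Binary of +27985:  0110110101010001
2. Invert bits:     1001001010101110
3. Add 1:           1001001010101111

Answer: 1001001010101111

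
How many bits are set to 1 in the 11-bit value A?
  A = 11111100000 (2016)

11111100000
1-bits at positions (from bit 0 = LSB): 5, 6, 7, 8, 9, 10
Count = 6

Answer: 6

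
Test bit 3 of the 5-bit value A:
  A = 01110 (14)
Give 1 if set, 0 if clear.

Bit 3 is the 4th from the right.
  01110
   ^
That bit is 1.

Answer: 1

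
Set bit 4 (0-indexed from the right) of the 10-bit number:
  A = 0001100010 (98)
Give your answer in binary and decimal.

Mask = 1 << 4 = 0000010000
Bit 4 of A is 0, so OR-ing with the mask flips it to 1.
  0001100010
| 0000010000
------------
  0001110010

Answer: 0001110010 (114)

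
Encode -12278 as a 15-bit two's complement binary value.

1. Binary of +12278:  010111111110110
2. Invert bits:     101000000001001
3. Add 1:           101000000001010

Answer: 101000000001010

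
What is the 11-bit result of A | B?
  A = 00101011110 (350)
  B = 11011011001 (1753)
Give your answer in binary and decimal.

Apply | to each column (1 where either bit is 1):
  00101011110
| 11011011001
-------------
  11111011111

Answer: 11111011111 (2015)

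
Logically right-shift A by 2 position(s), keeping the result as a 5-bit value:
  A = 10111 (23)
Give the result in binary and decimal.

Logical shift right by 2: drop the bottom 2 bit(s), prepend 2 zero(s) on the left.
  10111  ->  keep [101], discard [11], prepend 00
= 00101

Answer: 00101 (5)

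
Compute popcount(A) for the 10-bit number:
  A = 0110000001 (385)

0110000001
1-bits at positions (from bit 0 = LSB): 0, 7, 8
Count = 3

Answer: 3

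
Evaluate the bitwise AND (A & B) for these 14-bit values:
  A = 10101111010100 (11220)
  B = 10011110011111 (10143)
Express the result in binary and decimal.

Apply & to each column (1 only where both bits are 1):
  10101111010100
& 10011110011111
----------------
  10001110010100

Answer: 10001110010100 (9108)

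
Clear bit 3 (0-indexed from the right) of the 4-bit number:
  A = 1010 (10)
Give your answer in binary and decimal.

Mask = ~(1 << 3) = 0111
Bit 3 of A is 1, so AND-ing with the mask clears it to 0.
  1010
& 0111
------
  0010

Answer: 0010 (2)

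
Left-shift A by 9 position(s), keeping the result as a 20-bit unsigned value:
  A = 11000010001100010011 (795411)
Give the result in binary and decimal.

Shift left by 9: drop the top 9 bit(s), append 9 zero(s) on the right.
  11000010001100010011  ->  discard [110000100], keep [01100010011], append 000000000
= 01100010011000000000

Answer: 01100010011000000000 (402944)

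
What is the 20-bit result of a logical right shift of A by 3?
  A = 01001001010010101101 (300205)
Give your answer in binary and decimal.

Logical shift right by 3: drop the bottom 3 bit(s), prepend 3 zero(s) on the left.
  01001001010010101101  ->  keep [01001001010010101], discard [101], prepend 000
= 00001001001010010101

Answer: 00001001001010010101 (37525)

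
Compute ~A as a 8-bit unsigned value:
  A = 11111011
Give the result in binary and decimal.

Flip each bit (0->1, 1->0):
  11111011
  00000100

Answer: 00000100 (4)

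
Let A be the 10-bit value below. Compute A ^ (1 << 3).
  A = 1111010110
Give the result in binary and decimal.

Mask = 1 << 3 = 0000001000
Bit 3 of A is 0; XOR with the mask flips it to 1.
  1111010110
^ 0000001000
------------
  1111011110

Answer: 1111011110 (990)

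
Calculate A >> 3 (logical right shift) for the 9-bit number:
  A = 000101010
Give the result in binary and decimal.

Logical shift right by 3: drop the bottom 3 bit(s), prepend 3 zero(s) on the left.
  000101010  ->  keep [000101], discard [010], prepend 000
= 000000101

Answer: 000000101 (5)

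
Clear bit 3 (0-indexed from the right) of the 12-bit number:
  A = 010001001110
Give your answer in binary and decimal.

Mask = ~(1 << 3) = 111111110111
Bit 3 of A is 1, so AND-ing with the mask clears it to 0.
  010001001110
& 111111110111
--------------
  010001000110

Answer: 010001000110 (1094)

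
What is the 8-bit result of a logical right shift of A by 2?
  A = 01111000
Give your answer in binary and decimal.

Logical shift right by 2: drop the bottom 2 bit(s), prepend 2 zero(s) on the left.
  01111000  ->  keep [011110], discard [00], prepend 00
= 00011110

Answer: 00011110 (30)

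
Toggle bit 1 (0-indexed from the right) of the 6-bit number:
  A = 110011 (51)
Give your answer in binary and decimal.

Mask = 1 << 1 = 000010
Bit 1 of A is 1; XOR with the mask flips it to 0.
  110011
^ 000010
--------
  110001

Answer: 110001 (49)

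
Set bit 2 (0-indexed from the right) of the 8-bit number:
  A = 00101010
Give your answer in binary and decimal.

Mask = 1 << 2 = 00000100
Bit 2 of A is 0, so OR-ing with the mask flips it to 1.
  00101010
| 00000100
----------
  00101110

Answer: 00101110 (46)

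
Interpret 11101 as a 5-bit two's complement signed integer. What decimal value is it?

MSB is 1, so the value is negative. Find the magnitude:
1. Invert bits:  00010
2. Add 1:        00011  = 3
3. Apply sign:   -3

Answer: -3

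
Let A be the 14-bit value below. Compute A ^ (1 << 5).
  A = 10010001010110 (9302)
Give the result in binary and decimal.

Mask = 1 << 5 = 00000000100000
Bit 5 of A is 0; XOR with the mask flips it to 1.
  10010001010110
^ 00000000100000
----------------
  10010001110110

Answer: 10010001110110 (9334)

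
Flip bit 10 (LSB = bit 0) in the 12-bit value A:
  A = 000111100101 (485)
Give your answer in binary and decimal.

Mask = 1 << 10 = 010000000000
Bit 10 of A is 0; XOR with the mask flips it to 1.
  000111100101
^ 010000000000
--------------
  010111100101

Answer: 010111100101 (1509)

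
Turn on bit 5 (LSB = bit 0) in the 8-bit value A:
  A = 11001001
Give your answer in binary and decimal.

Mask = 1 << 5 = 00100000
Bit 5 of A is 0, so OR-ing with the mask flips it to 1.
  11001001
| 00100000
----------
  11101001

Answer: 11101001 (233)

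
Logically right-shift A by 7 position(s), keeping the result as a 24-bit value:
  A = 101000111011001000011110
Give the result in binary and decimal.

Logical shift right by 7: drop the bottom 7 bit(s), prepend 7 zero(s) on the left.
  101000111011001000011110  ->  keep [10100011101100100], discard [0011110], prepend 0000000
= 000000010100011101100100

Answer: 000000010100011101100100 (83812)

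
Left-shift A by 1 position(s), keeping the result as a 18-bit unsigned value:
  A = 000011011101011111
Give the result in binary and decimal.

Shift left by 1: drop the top 1 bit(s), append 1 zero(s) on the right.
  000011011101011111  ->  discard [0], keep [00011011101011111], append 0
= 000110111010111110

Answer: 000110111010111110 (28350)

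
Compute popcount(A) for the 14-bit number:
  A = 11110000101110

11110000101110
1-bits at positions (from bit 0 = LSB): 1, 2, 3, 5, 10, 11, 12, 13
Count = 8

Answer: 8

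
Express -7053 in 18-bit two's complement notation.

1. Binary of +7053:  000001101110001101
2. Invert bits:     111110010001110010
3. Add 1:           111110010001110011

Answer: 111110010001110011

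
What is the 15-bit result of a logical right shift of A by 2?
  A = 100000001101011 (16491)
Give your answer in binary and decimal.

Logical shift right by 2: drop the bottom 2 bit(s), prepend 2 zero(s) on the left.
  100000001101011  ->  keep [1000000011010], discard [11], prepend 00
= 001000000011010

Answer: 001000000011010 (4122)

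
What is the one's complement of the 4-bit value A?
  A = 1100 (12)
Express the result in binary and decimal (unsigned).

Flip each bit (0->1, 1->0):
  1100
  0011

Answer: 0011 (3)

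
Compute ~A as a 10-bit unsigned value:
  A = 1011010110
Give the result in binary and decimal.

Flip each bit (0->1, 1->0):
  1011010110
  0100101001

Answer: 0100101001 (297)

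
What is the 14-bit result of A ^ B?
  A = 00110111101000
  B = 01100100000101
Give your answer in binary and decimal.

Apply ^ to each column (1 where bits differ):
  00110111101000
^ 01100100000101
----------------
  01010011101101

Answer: 01010011101101 (5357)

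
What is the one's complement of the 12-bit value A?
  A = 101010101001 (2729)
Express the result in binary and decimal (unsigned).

Flip each bit (0->1, 1->0):
  101010101001
  010101010110

Answer: 010101010110 (1366)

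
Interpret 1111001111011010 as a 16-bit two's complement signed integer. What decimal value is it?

MSB is 1, so the value is negative. Find the magnitude:
1. Invert bits:  0000110000100101
2. Add 1:        0000110000100110  = 3110
3. Apply sign:   -3110

Answer: -3110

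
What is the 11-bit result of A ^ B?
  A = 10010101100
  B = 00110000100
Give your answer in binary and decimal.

Apply ^ to each column (1 where bits differ):
  10010101100
^ 00110000100
-------------
  10100101000

Answer: 10100101000 (1320)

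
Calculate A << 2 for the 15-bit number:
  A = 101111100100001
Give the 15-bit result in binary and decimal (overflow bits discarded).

Shift left by 2: drop the top 2 bit(s), append 2 zero(s) on the right.
  101111100100001  ->  discard [10], keep [1111100100001], append 00
= 111110010000100

Answer: 111110010000100 (31876)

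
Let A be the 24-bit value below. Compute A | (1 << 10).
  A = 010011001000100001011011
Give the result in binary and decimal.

Mask = 1 << 10 = 000000000000010000000000
Bit 10 of A is 0, so OR-ing with the mask flips it to 1.
  010011001000100001011011
| 000000000000010000000000
--------------------------
  010011001000110001011011

Answer: 010011001000110001011011 (5016667)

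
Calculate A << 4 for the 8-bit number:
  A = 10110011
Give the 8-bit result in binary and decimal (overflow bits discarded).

Shift left by 4: drop the top 4 bit(s), append 4 zero(s) on the right.
  10110011  ->  discard [1011], keep [0011], append 0000
= 00110000

Answer: 00110000 (48)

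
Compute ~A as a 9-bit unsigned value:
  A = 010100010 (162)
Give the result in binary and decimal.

Flip each bit (0->1, 1->0):
  010100010
  101011101

Answer: 101011101 (349)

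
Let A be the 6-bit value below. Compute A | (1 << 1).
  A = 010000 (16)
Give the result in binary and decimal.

Mask = 1 << 1 = 000010
Bit 1 of A is 0, so OR-ing with the mask flips it to 1.
  010000
| 000010
--------
  010010

Answer: 010010 (18)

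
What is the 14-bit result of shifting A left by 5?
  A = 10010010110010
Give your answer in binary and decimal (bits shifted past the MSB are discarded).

Shift left by 5: drop the top 5 bit(s), append 5 zero(s) on the right.
  10010010110010  ->  discard [10010], keep [010110010], append 00000
= 01011001000000

Answer: 01011001000000 (5696)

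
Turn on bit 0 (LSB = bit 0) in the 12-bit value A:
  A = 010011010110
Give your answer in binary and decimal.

Mask = 1 << 0 = 000000000001
Bit 0 of A is 0, so OR-ing with the mask flips it to 1.
  010011010110
| 000000000001
--------------
  010011010111

Answer: 010011010111 (1239)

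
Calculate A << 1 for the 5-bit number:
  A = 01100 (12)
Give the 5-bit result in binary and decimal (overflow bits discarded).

Shift left by 1: drop the top 1 bit(s), append 1 zero(s) on the right.
  01100  ->  discard [0], keep [1100], append 0
= 11000

Answer: 11000 (24)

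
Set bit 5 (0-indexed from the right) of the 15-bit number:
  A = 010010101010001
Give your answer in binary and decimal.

Mask = 1 << 5 = 000000000100000
Bit 5 of A is 0, so OR-ing with the mask flips it to 1.
  010010101010001
| 000000000100000
-----------------
  010010101110001

Answer: 010010101110001 (9585)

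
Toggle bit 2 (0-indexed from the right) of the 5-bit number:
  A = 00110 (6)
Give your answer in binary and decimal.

Mask = 1 << 2 = 00100
Bit 2 of A is 1; XOR with the mask flips it to 0.
  00110
^ 00100
-------
  00010

Answer: 00010 (2)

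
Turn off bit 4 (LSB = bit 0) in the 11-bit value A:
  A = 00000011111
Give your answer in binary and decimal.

Mask = ~(1 << 4) = 11111101111
Bit 4 of A is 1, so AND-ing with the mask clears it to 0.
  00000011111
& 11111101111
-------------
  00000001111

Answer: 00000001111 (15)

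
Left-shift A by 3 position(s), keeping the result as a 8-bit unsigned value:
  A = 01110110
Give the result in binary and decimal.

Shift left by 3: drop the top 3 bit(s), append 3 zero(s) on the right.
  01110110  ->  discard [011], keep [10110], append 000
= 10110000

Answer: 10110000 (176)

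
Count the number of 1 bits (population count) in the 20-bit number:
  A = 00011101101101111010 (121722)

00011101101101111010
1-bits at positions (from bit 0 = LSB): 1, 3, 4, 5, 6, 8, 9, 11, 12, 14, 15, 16
Count = 12

Answer: 12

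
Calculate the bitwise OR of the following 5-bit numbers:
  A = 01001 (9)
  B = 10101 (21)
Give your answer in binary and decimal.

Apply | to each column (1 where either bit is 1):
  01001
| 10101
-------
  11101

Answer: 11101 (29)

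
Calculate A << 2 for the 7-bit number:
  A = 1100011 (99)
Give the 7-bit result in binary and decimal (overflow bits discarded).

Shift left by 2: drop the top 2 bit(s), append 2 zero(s) on the right.
  1100011  ->  discard [11], keep [00011], append 00
= 0001100

Answer: 0001100 (12)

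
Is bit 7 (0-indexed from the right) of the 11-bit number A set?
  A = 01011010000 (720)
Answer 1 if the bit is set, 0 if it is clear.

Bit 7 is the 8th from the right.
  01011010000
     ^
That bit is 1.

Answer: 1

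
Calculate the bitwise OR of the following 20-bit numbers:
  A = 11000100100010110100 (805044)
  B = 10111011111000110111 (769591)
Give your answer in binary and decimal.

Apply | to each column (1 where either bit is 1):
  11000100100010110100
| 10111011111000110111
----------------------
  11111111111010110111

Answer: 11111111111010110111 (1048247)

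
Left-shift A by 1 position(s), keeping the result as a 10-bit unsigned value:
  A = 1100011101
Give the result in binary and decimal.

Shift left by 1: drop the top 1 bit(s), append 1 zero(s) on the right.
  1100011101  ->  discard [1], keep [100011101], append 0
= 1000111010

Answer: 1000111010 (570)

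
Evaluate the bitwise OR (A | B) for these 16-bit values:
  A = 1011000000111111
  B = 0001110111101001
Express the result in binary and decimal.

Apply | to each column (1 where either bit is 1):
  1011000000111111
| 0001110111101001
------------------
  1011110111111111

Answer: 1011110111111111 (48639)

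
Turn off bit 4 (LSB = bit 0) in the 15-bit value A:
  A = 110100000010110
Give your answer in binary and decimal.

Mask = ~(1 << 4) = 111111111101111
Bit 4 of A is 1, so AND-ing with the mask clears it to 0.
  110100000010110
& 111111111101111
-----------------
  110100000000110

Answer: 110100000000110 (26630)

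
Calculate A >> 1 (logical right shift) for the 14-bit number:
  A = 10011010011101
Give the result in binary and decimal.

Logical shift right by 1: drop the bottom 1 bit(s), prepend 1 zero(s) on the left.
  10011010011101  ->  keep [1001101001110], discard [1], prepend 0
= 01001101001110

Answer: 01001101001110 (4942)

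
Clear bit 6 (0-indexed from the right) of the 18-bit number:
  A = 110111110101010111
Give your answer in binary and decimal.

Mask = ~(1 << 6) = 111111111110111111
Bit 6 of A is 1, so AND-ing with the mask clears it to 0.
  110111110101010111
& 111111111110111111
--------------------
  110111110100010111

Answer: 110111110100010111 (228631)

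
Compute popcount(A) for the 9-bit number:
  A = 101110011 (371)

101110011
1-bits at positions (from bit 0 = LSB): 0, 1, 4, 5, 6, 8
Count = 6

Answer: 6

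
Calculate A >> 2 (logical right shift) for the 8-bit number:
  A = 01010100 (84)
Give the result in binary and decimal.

Logical shift right by 2: drop the bottom 2 bit(s), prepend 2 zero(s) on the left.
  01010100  ->  keep [010101], discard [00], prepend 00
= 00010101

Answer: 00010101 (21)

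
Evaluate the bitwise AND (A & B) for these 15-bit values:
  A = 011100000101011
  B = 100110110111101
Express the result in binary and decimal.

Apply & to each column (1 only where both bits are 1):
  011100000101011
& 100110110111101
-----------------
  000100000101001

Answer: 000100000101001 (2089)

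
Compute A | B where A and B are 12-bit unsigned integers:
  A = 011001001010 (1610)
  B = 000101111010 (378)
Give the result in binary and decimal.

Apply | to each column (1 where either bit is 1):
  011001001010
| 000101111010
--------------
  011101111010

Answer: 011101111010 (1914)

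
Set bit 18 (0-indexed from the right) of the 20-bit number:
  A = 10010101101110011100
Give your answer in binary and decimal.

Mask = 1 << 18 = 01000000000000000000
Bit 18 of A is 0, so OR-ing with the mask flips it to 1.
  10010101101110011100
| 01000000000000000000
----------------------
  11010101101110011100

Answer: 11010101101110011100 (875420)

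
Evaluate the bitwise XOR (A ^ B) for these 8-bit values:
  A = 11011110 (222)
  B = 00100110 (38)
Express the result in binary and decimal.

Apply ^ to each column (1 where bits differ):
  11011110
^ 00100110
----------
  11111000

Answer: 11111000 (248)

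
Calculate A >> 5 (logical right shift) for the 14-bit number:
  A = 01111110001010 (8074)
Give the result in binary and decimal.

Logical shift right by 5: drop the bottom 5 bit(s), prepend 5 zero(s) on the left.
  01111110001010  ->  keep [011111100], discard [01010], prepend 00000
= 00000011111100

Answer: 00000011111100 (252)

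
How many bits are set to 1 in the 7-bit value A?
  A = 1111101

1111101
1-bits at positions (from bit 0 = LSB): 0, 2, 3, 4, 5, 6
Count = 6

Answer: 6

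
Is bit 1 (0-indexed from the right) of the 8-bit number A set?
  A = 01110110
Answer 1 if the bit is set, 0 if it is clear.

Bit 1 is the 2nd from the right.
  01110110
        ^
That bit is 1.

Answer: 1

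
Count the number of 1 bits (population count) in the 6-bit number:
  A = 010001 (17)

010001
1-bits at positions (from bit 0 = LSB): 0, 4
Count = 2

Answer: 2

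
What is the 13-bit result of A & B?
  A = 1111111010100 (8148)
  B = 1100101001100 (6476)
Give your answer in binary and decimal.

Apply & to each column (1 only where both bits are 1):
  1111111010100
& 1100101001100
---------------
  1100101000100

Answer: 1100101000100 (6468)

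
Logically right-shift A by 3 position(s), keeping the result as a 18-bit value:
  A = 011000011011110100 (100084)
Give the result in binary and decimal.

Logical shift right by 3: drop the bottom 3 bit(s), prepend 3 zero(s) on the left.
  011000011011110100  ->  keep [011000011011110], discard [100], prepend 000
= 000011000011011110

Answer: 000011000011011110 (12510)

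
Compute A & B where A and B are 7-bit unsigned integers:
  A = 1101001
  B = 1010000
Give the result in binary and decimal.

Apply & to each column (1 only where both bits are 1):
  1101001
& 1010000
---------
  1000000

Answer: 1000000 (64)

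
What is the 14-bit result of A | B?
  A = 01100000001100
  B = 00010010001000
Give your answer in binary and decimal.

Apply | to each column (1 where either bit is 1):
  01100000001100
| 00010010001000
----------------
  01110010001100

Answer: 01110010001100 (7308)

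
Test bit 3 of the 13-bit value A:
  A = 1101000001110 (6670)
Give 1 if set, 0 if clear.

Bit 3 is the 4th from the right.
  1101000001110
           ^
That bit is 1.

Answer: 1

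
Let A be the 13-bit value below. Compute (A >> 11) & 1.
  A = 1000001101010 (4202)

Bit 11 is the 12th from the right.
  1000001101010
   ^
That bit is 0.

Answer: 0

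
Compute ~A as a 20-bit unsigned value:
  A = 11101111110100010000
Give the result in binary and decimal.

Flip each bit (0->1, 1->0):
  11101111110100010000
  00010000001011101111

Answer: 00010000001011101111 (66287)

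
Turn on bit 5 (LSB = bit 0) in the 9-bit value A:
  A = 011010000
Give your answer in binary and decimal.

Mask = 1 << 5 = 000100000
Bit 5 of A is 0, so OR-ing with the mask flips it to 1.
  011010000
| 000100000
-----------
  011110000

Answer: 011110000 (240)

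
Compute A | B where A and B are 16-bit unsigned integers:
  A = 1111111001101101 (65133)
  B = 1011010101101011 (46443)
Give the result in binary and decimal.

Apply | to each column (1 where either bit is 1):
  1111111001101101
| 1011010101101011
------------------
  1111111101101111

Answer: 1111111101101111 (65391)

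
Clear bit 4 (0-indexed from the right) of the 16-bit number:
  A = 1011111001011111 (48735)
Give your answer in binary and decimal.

Mask = ~(1 << 4) = 1111111111101111
Bit 4 of A is 1, so AND-ing with the mask clears it to 0.
  1011111001011111
& 1111111111101111
------------------
  1011111001001111

Answer: 1011111001001111 (48719)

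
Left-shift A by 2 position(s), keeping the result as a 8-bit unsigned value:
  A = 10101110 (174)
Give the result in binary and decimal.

Shift left by 2: drop the top 2 bit(s), append 2 zero(s) on the right.
  10101110  ->  discard [10], keep [101110], append 00
= 10111000

Answer: 10111000 (184)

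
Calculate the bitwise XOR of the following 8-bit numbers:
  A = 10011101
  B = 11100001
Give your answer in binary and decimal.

Apply ^ to each column (1 where bits differ):
  10011101
^ 11100001
----------
  01111100

Answer: 01111100 (124)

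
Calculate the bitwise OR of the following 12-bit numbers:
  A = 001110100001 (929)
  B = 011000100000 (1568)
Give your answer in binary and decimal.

Apply | to each column (1 where either bit is 1):
  001110100001
| 011000100000
--------------
  011110100001

Answer: 011110100001 (1953)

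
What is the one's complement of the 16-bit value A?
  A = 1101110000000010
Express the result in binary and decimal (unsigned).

Flip each bit (0->1, 1->0):
  1101110000000010
  0010001111111101

Answer: 0010001111111101 (9213)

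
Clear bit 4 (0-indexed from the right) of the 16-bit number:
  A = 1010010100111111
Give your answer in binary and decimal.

Mask = ~(1 << 4) = 1111111111101111
Bit 4 of A is 1, so AND-ing with the mask clears it to 0.
  1010010100111111
& 1111111111101111
------------------
  1010010100101111

Answer: 1010010100101111 (42287)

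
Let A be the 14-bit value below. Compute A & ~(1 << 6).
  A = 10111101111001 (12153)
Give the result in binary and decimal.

Mask = ~(1 << 6) = 11111110111111
Bit 6 of A is 1, so AND-ing with the mask clears it to 0.
  10111101111001
& 11111110111111
----------------
  10111100111001

Answer: 10111100111001 (12089)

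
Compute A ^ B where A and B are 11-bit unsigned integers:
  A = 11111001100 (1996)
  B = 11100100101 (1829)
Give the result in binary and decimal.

Apply ^ to each column (1 where bits differ):
  11111001100
^ 11100100101
-------------
  00011101001

Answer: 00011101001 (233)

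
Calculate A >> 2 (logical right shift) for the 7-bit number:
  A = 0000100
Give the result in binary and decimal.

Logical shift right by 2: drop the bottom 2 bit(s), prepend 2 zero(s) on the left.
  0000100  ->  keep [00001], discard [00], prepend 00
= 0000001

Answer: 0000001 (1)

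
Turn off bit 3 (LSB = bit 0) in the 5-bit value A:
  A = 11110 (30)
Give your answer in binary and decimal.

Mask = ~(1 << 3) = 10111
Bit 3 of A is 1, so AND-ing with the mask clears it to 0.
  11110
& 10111
-------
  10110

Answer: 10110 (22)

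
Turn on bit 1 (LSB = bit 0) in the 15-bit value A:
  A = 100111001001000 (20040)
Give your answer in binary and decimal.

Mask = 1 << 1 = 000000000000010
Bit 1 of A is 0, so OR-ing with the mask flips it to 1.
  100111001001000
| 000000000000010
-----------------
  100111001001010

Answer: 100111001001010 (20042)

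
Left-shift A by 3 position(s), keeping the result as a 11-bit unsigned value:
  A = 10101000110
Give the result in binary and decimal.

Shift left by 3: drop the top 3 bit(s), append 3 zero(s) on the right.
  10101000110  ->  discard [101], keep [01000110], append 000
= 01000110000

Answer: 01000110000 (560)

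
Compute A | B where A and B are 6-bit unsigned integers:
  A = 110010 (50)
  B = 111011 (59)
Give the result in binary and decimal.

Apply | to each column (1 where either bit is 1):
  110010
| 111011
--------
  111011

Answer: 111011 (59)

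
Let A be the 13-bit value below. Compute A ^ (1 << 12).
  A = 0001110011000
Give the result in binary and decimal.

Mask = 1 << 12 = 1000000000000
Bit 12 of A is 0; XOR with the mask flips it to 1.
  0001110011000
^ 1000000000000
---------------
  1001110011000

Answer: 1001110011000 (5016)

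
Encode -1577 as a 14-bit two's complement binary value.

1. Binary of +1577:  00011000101001
2. Invert bits:     11100111010110
3. Add 1:           11100111010111

Answer: 11100111010111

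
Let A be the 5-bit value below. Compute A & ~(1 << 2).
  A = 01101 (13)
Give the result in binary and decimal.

Mask = ~(1 << 2) = 11011
Bit 2 of A is 1, so AND-ing with the mask clears it to 0.
  01101
& 11011
-------
  01001

Answer: 01001 (9)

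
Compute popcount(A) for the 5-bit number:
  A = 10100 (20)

10100
1-bits at positions (from bit 0 = LSB): 2, 4
Count = 2

Answer: 2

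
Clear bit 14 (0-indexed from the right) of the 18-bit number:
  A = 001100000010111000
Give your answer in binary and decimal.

Mask = ~(1 << 14) = 111011111111111111
Bit 14 of A is 1, so AND-ing with the mask clears it to 0.
  001100000010111000
& 111011111111111111
--------------------
  001000000010111000

Answer: 001000000010111000 (32952)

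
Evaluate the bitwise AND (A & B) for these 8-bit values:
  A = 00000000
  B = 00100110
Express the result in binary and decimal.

Apply & to each column (1 only where both bits are 1):
  00000000
& 00100110
----------
  00000000

Answer: 00000000 (0)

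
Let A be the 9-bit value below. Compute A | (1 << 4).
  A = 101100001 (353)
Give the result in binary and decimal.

Mask = 1 << 4 = 000010000
Bit 4 of A is 0, so OR-ing with the mask flips it to 1.
  101100001
| 000010000
-----------
  101110001

Answer: 101110001 (369)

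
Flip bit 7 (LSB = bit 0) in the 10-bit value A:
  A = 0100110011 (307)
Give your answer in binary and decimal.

Mask = 1 << 7 = 0010000000
Bit 7 of A is 0; XOR with the mask flips it to 1.
  0100110011
^ 0010000000
------------
  0110110011

Answer: 0110110011 (435)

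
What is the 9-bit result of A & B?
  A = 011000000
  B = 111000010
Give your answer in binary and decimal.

Apply & to each column (1 only where both bits are 1):
  011000000
& 111000010
-----------
  011000000

Answer: 011000000 (192)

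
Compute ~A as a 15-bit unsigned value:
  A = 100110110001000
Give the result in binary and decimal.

Flip each bit (0->1, 1->0):
  100110110001000
  011001001110111

Answer: 011001001110111 (12919)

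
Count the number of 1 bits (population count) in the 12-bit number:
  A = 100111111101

100111111101
1-bits at positions (from bit 0 = LSB): 0, 2, 3, 4, 5, 6, 7, 8, 11
Count = 9

Answer: 9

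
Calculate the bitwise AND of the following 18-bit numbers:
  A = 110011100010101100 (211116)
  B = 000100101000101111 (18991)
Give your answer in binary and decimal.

Apply & to each column (1 only where both bits are 1):
  110011100010101100
& 000100101000101111
--------------------
  000000100000101100

Answer: 000000100000101100 (2092)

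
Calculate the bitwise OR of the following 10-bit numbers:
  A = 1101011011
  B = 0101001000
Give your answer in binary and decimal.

Apply | to each column (1 where either bit is 1):
  1101011011
| 0101001000
------------
  1101011011

Answer: 1101011011 (859)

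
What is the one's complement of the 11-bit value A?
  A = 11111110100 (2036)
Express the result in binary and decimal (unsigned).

Flip each bit (0->1, 1->0):
  11111110100
  00000001011

Answer: 00000001011 (11)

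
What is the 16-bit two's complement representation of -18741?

1. Binary of +18741:  0100100100110101
2. Invert bits:     1011011011001010
3. Add 1:           1011011011001011

Answer: 1011011011001011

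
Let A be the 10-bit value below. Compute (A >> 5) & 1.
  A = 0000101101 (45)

Bit 5 is the 6th from the right.
  0000101101
      ^
That bit is 1.

Answer: 1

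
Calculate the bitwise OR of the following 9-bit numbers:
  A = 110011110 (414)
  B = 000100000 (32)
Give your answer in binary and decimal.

Apply | to each column (1 where either bit is 1):
  110011110
| 000100000
-----------
  110111110

Answer: 110111110 (446)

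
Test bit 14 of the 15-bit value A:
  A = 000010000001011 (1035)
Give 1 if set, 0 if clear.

Bit 14 is the 15th from the right.
  000010000001011
  ^
That bit is 0.

Answer: 0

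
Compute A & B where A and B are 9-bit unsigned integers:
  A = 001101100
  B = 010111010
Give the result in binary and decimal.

Apply & to each column (1 only where both bits are 1):
  001101100
& 010111010
-----------
  000101000

Answer: 000101000 (40)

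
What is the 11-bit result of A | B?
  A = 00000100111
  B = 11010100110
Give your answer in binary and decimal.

Apply | to each column (1 where either bit is 1):
  00000100111
| 11010100110
-------------
  11010100111

Answer: 11010100111 (1703)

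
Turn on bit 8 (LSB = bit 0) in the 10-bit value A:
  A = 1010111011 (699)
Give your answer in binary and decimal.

Mask = 1 << 8 = 0100000000
Bit 8 of A is 0, so OR-ing with the mask flips it to 1.
  1010111011
| 0100000000
------------
  1110111011

Answer: 1110111011 (955)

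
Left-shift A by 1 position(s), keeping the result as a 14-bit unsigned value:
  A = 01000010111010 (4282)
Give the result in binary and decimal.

Shift left by 1: drop the top 1 bit(s), append 1 zero(s) on the right.
  01000010111010  ->  discard [0], keep [1000010111010], append 0
= 10000101110100

Answer: 10000101110100 (8564)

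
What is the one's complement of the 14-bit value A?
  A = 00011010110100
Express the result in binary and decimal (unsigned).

Flip each bit (0->1, 1->0):
  00011010110100
  11100101001011

Answer: 11100101001011 (14667)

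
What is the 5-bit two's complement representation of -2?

1. Binary of +2:  00010
2. Invert bits:     11101
3. Add 1:           11110

Answer: 11110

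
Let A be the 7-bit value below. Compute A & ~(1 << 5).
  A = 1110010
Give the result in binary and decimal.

Mask = ~(1 << 5) = 1011111
Bit 5 of A is 1, so AND-ing with the mask clears it to 0.
  1110010
& 1011111
---------
  1010010

Answer: 1010010 (82)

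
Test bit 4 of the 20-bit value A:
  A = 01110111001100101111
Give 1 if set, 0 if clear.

Bit 4 is the 5th from the right.
  01110111001100101111
                 ^
That bit is 0.

Answer: 0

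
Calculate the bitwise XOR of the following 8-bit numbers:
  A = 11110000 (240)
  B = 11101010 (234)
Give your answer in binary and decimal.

Apply ^ to each column (1 where bits differ):
  11110000
^ 11101010
----------
  00011010

Answer: 00011010 (26)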